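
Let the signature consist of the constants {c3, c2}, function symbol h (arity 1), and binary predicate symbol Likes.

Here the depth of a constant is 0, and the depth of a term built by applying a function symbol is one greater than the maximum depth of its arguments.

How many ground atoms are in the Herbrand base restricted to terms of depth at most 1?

16

First count ground terms of depth ≤ 1.
Write N_k for the number of ground terms of depth ≤ k. A term of depth ≤ k is either a constant or a function symbol applied to arguments of depth ≤ k−1, so N_k = 2 + N_{k-1}.
N_0 = 2
N_1 = 2 + 2 = 4
Explicitly: c3, c2, h(c3), h(c2).
So |H| = 4.
For each predicate symbol, the number of ground atoms is |H| raised to its arity; summing:
  Likes: 4^2 = 16
Total ground atoms: 16.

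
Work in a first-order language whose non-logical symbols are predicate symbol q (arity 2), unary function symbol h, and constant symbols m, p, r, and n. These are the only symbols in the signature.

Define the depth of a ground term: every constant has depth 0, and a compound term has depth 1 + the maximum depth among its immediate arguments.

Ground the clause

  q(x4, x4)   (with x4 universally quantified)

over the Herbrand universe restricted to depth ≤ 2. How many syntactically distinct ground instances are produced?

Ground terms of depth ≤ 2:
  If N_k denotes the number of depth-≤k ground terms, the 4 constants give N_0 = 4, and each function symbol of arity r contributes N_{k-1}^r new terms at level k: N_k = 4 + N_{k-1}.
  N_0 = 4
  N_1 = 4 + 4 = 8
  N_2 = 4 + 8 = 12
  Explicitly: m, p, r, n, h(m), h(p), h(r), h(n), h(h(m)), h(h(p)), h(h(r)), h(h(n)).
So there are 12 ground terms available for substitution.
The body mentions the single quantified variable x4; since ground terms form a free algebra, no two substitutions collapse to the same formula.
Number of ground instances = 12.

12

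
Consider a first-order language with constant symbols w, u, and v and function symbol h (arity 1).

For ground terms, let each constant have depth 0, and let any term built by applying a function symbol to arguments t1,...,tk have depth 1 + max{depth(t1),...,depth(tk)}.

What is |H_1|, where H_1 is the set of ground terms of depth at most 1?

Let N_k = |{terms of depth ≤ k}|. Then N_0 = 3 and N_k = 3 + N_{k-1} for k ≥ 1 (one summand per function symbol, arity giving the exponent).
N_0 = 3
N_1 = 3 + 3 = 6
Explicitly: w, u, v, h(w), h(u), h(v).

6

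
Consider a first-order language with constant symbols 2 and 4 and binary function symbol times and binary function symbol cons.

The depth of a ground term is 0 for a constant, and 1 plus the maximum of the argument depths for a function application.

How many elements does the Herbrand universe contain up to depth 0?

2

Let N_k count ground terms of depth at most k. Each non-constant term of depth ≤ k is some function symbol applied to depth-≤(k−1) arguments, giving N_k = 2 + N_{k-1}^2 + N_{k-1}^2.
N_0 = 2
Explicitly: 2, 4.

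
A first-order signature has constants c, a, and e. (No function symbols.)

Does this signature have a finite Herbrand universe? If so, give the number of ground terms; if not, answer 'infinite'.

3

There are no function symbols, so every ground term is one of the 3 constants.
The Herbrand universe is {c, a, e}, which is finite with 3 elements.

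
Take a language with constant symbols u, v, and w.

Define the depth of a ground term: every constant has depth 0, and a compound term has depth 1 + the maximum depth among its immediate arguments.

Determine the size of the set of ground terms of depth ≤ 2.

3

With no function symbols every ground term is a constant, so there are exactly 3 ground terms at every depth bound.
N_0 = 3
N_1 = 3
N_2 = 3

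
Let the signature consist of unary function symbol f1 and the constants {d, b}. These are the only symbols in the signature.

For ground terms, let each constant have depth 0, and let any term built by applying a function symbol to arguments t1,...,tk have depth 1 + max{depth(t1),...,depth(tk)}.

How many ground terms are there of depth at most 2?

If N_k denotes the number of depth-≤k ground terms, the 2 constants give N_0 = 2, and each function symbol of arity r contributes N_{k-1}^r new terms at level k: N_k = 2 + N_{k-1}.
N_0 = 2
N_1 = 2 + 2 = 4
N_2 = 2 + 4 = 6
Explicitly: d, b, f1(d), f1(b), f1(f1(d)), f1(f1(b)).

6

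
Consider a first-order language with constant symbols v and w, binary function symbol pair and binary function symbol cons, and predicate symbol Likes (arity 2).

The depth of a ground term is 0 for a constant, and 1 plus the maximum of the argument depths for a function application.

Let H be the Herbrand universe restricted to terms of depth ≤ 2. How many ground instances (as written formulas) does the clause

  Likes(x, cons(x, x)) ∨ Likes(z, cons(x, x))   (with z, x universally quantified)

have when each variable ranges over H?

40804

Ground terms of depth ≤ 2:
  Let N_k count ground terms of depth at most k. Each non-constant term of depth ≤ k is some function symbol applied to depth-≤(k−1) arguments, giving N_k = 2 + N_{k-1}^2 + N_{k-1}^2.
  N_0 = 2
  N_1 = 2 + 2^2 + 2^2 = 10
  N_2 = 2 + 10^2 + 10^2 = 202
So there are 202 ground terms available for substitution.
There are 2 variables to instantiate (z, x), each occurring in at least one literal, so different choices give different ground instances.
Number of ground instances = 202^2 = 40804.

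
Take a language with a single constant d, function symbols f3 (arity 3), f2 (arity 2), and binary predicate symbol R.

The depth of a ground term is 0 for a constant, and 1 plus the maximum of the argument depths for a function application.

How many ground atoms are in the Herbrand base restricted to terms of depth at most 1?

9

First count ground terms of depth ≤ 1.
Write N_k for the number of ground terms of depth ≤ k. A term of depth ≤ k is either a constant or a function symbol applied to arguments of depth ≤ k−1, so N_k = 1 + N_{k-1}^3 + N_{k-1}^2.
N_0 = 1
N_1 = 1 + 1^3 + 1^2 = 3
Explicitly: d, f3(d, d, d), f2(d, d).
So |H| = 3.
Each predicate of arity r yields |H|^r ground atoms (one per choice of an r-tuple from H):
  R: 3^2 = 9
Total ground atoms: 9.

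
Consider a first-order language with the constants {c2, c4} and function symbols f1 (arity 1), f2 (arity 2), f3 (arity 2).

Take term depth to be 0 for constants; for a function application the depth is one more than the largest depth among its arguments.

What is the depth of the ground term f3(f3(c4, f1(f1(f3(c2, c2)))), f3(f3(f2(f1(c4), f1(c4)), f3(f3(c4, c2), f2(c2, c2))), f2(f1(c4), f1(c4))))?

5

depth(f3(c2, c2)) = 1 + max(0, 0) = 1
depth(f1(f3(c2, c2))) = 1 + depth(f3(c2, c2)) = 1 + 1 = 2
depth(f1(f1(f3(c2, c2)))) = 1 + depth(f1(f3(c2, c2))) = 1 + 2 = 3
depth(f3(c4, f1(f1(f3(c2, c2))))) = 1 + max(0, 3) = 4
depth(f1(c4)) = 1 + depth(c4) = 1 + 0 = 1
depth(f2(f1(c4), f1(c4))) = 1 + max(1, 1) = 2
depth(f3(c4, c2)) = 1 + max(0, 0) = 1
depth(f2(c2, c2)) = 1 + max(0, 0) = 1
depth(f3(f3(c4, c2), f2(c2, c2))) = 1 + max(1, 1) = 2
depth(f3(f2(f1(c4), f1(c4)), f3(f3(c4, c2), f2(c2, c2)))) = 1 + max(2, 2) = 3
depth(f3(f3(f2(f1(c4), f1(c4)), f3(f3(c4, c2), f2(c2, c2))), f2(f1(c4), f1(c4)))) = 1 + max(3, 2) = 4
depth(f3(f3(c4, f1(f1(f3(c2, c2)))), f3(f3(f2(f1(c4), f1(c4)), f3(f3(c4, c2), f2(c2, c2))), f2(f1(c4), f1(c4))))) = 1 + max(4, 4) = 5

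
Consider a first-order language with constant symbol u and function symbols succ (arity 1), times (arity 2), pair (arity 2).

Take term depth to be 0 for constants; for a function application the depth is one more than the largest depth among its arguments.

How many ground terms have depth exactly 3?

2739

Let N_k count ground terms of depth at most k. Each non-constant term of depth ≤ k is some function symbol applied to depth-≤(k−1) arguments, giving N_k = 1 + N_{k-1} + N_{k-1}^2 + N_{k-1}^2.
N_0 = 1
N_1 = 1 + 1 + 1^2 + 1^2 = 4
N_2 = 1 + 4 + 4^2 + 4^2 = 37
N_3 = 1 + 37 + 37^2 + 37^2 = 2776
Terms of depth exactly 3: N_3 − N_2 = 2776 − 37 = 2739.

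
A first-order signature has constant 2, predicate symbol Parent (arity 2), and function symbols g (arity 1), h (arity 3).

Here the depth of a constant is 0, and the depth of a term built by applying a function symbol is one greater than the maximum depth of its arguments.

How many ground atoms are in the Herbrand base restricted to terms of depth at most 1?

First count ground terms of depth ≤ 1.
Write N_k for the number of ground terms of depth ≤ k. A term of depth ≤ k is either a constant or a function symbol applied to arguments of depth ≤ k−1, so N_k = 1 + N_{k-1} + N_{k-1}^3.
N_0 = 1
N_1 = 1 + 1 + 1^3 = 3
Explicitly: 2, g(2), h(2, 2, 2).
So |H| = 3.
A ground atom is a predicate applied to a tuple of terms from H, so the count is the sum over predicates of |H|^arity:
  Parent: 3^2 = 9
Total ground atoms: 9.

9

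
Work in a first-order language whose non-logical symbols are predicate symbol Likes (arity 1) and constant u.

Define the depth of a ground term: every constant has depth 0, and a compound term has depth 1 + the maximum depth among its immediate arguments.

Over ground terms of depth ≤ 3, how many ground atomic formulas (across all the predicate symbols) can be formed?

First count ground terms of depth ≤ 3.
With no function symbols every ground term is a constant, so there is exactly 1 ground term at every depth bound.
N_0 = 1
N_1 = 1
N_2 = 1
N_3 = 1
Explicitly: u.
So |H| = 1.
Ground atoms are formed by filling each argument slot of a predicate with a term from H, so an r-ary predicate gives |H|^r atoms:
  Likes: 1
Total ground atoms: 1.

1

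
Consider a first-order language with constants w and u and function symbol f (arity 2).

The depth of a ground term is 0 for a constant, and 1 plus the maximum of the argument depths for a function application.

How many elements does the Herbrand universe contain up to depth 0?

Write N_k for the number of ground terms of depth ≤ k. A term of depth ≤ k is either a constant or a function symbol applied to arguments of depth ≤ k−1, so N_k = 2 + N_{k-1}^2.
N_0 = 2
Explicitly: w, u.

2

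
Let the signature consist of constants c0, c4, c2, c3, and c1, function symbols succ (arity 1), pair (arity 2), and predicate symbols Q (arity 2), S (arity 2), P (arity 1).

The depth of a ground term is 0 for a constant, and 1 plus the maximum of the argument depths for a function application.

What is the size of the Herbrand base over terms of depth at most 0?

First count ground terms of depth ≤ 0.
Let N_k count ground terms of depth at most k. Each non-constant term of depth ≤ k is some function symbol applied to depth-≤(k−1) arguments, giving N_k = 5 + N_{k-1} + N_{k-1}^2.
N_0 = 5
Explicitly: c0, c4, c2, c3, c1.
So |H| = 5.
Each predicate of arity r yields |H|^r ground atoms (one per choice of an r-tuple from H):
  Q: 5^2 = 25;  S: 5^2 = 25;  P: 5
Total ground atoms: 25 + 25 + 5 = 55.

55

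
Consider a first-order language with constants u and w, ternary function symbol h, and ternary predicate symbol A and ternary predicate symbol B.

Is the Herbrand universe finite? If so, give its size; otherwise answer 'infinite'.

The signature has at least one function symbol (h, arity 3) and at least one constant (u).
Iterating h gives infinitely many distinct ground terms: u, h(u, u, u), h(h(u, u, u), h(u, u, u), h(u, u, u)), ...
So the Herbrand universe is infinite.

infinite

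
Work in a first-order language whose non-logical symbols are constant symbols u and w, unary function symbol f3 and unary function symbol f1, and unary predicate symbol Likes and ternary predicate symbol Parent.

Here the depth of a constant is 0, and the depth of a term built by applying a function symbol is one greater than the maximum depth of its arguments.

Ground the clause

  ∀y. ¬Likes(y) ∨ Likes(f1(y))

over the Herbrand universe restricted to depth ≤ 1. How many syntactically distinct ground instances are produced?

Ground terms of depth ≤ 1:
  If N_k denotes the number of depth-≤k ground terms, the 2 constants give N_0 = 2, and each function symbol of arity r contributes N_{k-1}^r new terms at level k: N_k = 2 + N_{k-1} + N_{k-1}.
  N_0 = 2
  N_1 = 2 + 2 + 2 = 6
So there are 6 ground terms available for substitution.
There is 1 variable to instantiate (y),  occurring in at least one literal, so different choices give different ground instances.
Number of ground instances = 6.

6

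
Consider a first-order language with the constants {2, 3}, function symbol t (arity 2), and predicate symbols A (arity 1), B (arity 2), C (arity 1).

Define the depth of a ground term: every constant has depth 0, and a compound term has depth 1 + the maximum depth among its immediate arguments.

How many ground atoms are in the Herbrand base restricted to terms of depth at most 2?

First count ground terms of depth ≤ 2.
Let N_k = |{terms of depth ≤ k}|. Then N_0 = 2 and N_k = 2 + N_{k-1}^2 for k ≥ 1 (one summand per function symbol, arity giving the exponent).
N_0 = 2
N_1 = 2 + 2^2 = 6
N_2 = 2 + 6^2 = 38
So |H| = 38.
A ground atom is a predicate applied to a tuple of terms from H, so the count is the sum over predicates of |H|^arity:
  A: 38;  B: 38^2 = 1444;  C: 38
Total ground atoms: 38 + 1444 + 38 = 1520.

1520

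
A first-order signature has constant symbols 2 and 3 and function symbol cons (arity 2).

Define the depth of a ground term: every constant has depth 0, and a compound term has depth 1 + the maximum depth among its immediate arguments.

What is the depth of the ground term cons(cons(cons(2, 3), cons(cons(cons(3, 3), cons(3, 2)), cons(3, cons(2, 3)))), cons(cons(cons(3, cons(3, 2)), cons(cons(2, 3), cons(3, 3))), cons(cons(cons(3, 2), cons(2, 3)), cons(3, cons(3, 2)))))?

5

depth(cons(2, 3)) = 1 + max(0, 0) = 1
depth(cons(3, 3)) = 1 + max(0, 0) = 1
depth(cons(3, 2)) = 1 + max(0, 0) = 1
depth(cons(cons(3, 3), cons(3, 2))) = 1 + max(1, 1) = 2
depth(cons(3, cons(2, 3))) = 1 + max(0, 1) = 2
depth(cons(cons(cons(3, 3), cons(3, 2)), cons(3, cons(2, 3)))) = 1 + max(2, 2) = 3
depth(cons(cons(2, 3), cons(cons(cons(3, 3), cons(3, 2)), cons(3, cons(2, 3))))) = 1 + max(1, 3) = 4
depth(cons(3, cons(3, 2))) = 1 + max(0, 1) = 2
depth(cons(cons(2, 3), cons(3, 3))) = 1 + max(1, 1) = 2
depth(cons(cons(3, cons(3, 2)), cons(cons(2, 3), cons(3, 3)))) = 1 + max(2, 2) = 3
depth(cons(cons(3, 2), cons(2, 3))) = 1 + max(1, 1) = 2
depth(cons(cons(cons(3, 2), cons(2, 3)), cons(3, cons(3, 2)))) = 1 + max(2, 2) = 3
depth(cons(cons(cons(3, cons(3, 2)), cons(cons(2, 3), cons(3, 3))), cons(cons(cons(3, 2), cons(2, 3)), cons(3, cons(3, 2))))) = 1 + max(3, 3) = 4
depth(cons(cons(cons(2, 3), cons(cons(cons(3, 3), cons(3, 2)), cons(3, cons(2, 3)))), cons(cons(cons(3, cons(3, 2)), cons(cons(2, 3), cons(3, 3))), cons(cons(cons(3, 2), cons(2, 3)), cons(3, cons(3, 2)))))) = 1 + max(4, 4) = 5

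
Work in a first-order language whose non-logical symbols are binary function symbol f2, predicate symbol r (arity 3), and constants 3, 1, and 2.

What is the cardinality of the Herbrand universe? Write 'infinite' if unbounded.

infinite

The signature has at least one function symbol (f2, arity 2) and at least one constant (3).
Iterating f2 gives infinitely many distinct ground terms: 3, f2(3, 3), f2(f2(3, 3), f2(3, 3)), ...
So the Herbrand universe is infinite.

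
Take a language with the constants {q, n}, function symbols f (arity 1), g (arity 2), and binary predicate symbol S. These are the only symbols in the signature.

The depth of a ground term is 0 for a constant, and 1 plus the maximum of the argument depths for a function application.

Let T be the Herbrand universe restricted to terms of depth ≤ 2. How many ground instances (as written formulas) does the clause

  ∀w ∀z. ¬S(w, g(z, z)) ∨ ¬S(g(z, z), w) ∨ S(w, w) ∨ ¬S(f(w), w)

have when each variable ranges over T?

Ground terms of depth ≤ 2:
  Count level by level. With function symbols f/1, g/2, the terms of depth ≤ k are the 2 constants together with each function applied to depth-≤(k−1) tuples, so N_k = 2 + N_{k-1} + N_{k-1}^2.
  N_0 = 2
  N_1 = 2 + 2 + 2^2 = 8
  N_2 = 2 + 8 + 8^2 = 74
So there are 74 ground terms available for substitution.
Each of w, z ranges independently over the available ground terms, and distinct assignments produce distinct instances.
Number of ground instances = 74^2 = 5476.

5476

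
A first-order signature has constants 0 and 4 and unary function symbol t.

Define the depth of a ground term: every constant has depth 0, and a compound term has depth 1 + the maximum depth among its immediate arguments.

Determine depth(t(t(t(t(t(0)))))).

depth(t(0)) = 1 + depth(0) = 1 + 0 = 1
depth(t(t(0))) = 1 + depth(t(0)) = 1 + 1 = 2
depth(t(t(t(0)))) = 1 + depth(t(t(0))) = 1 + 2 = 3
depth(t(t(t(t(0))))) = 1 + depth(t(t(t(0)))) = 1 + 3 = 4
depth(t(t(t(t(t(0)))))) = 1 + depth(t(t(t(t(0))))) = 1 + 4 = 5

5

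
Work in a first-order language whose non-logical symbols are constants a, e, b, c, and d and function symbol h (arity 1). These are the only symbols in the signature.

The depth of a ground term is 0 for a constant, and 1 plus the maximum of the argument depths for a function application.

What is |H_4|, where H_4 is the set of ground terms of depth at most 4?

Write N_k for the number of ground terms of depth ≤ k. A term of depth ≤ k is either a constant or a function symbol applied to arguments of depth ≤ k−1, so N_k = 5 + N_{k-1}.
N_0 = 5
N_1 = 5 + 5 = 10
N_2 = 5 + 10 = 15
N_3 = 5 + 15 = 20
N_4 = 5 + 20 = 25

25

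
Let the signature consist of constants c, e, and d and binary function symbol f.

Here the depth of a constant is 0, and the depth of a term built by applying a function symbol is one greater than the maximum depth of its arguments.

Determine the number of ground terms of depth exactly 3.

If N_k denotes the number of depth-≤k ground terms, the 3 constants give N_0 = 3, and each function symbol of arity r contributes N_{k-1}^r new terms at level k: N_k = 3 + N_{k-1}^2.
N_0 = 3
N_1 = 3 + 3^2 = 12
N_2 = 3 + 12^2 = 147
N_3 = 3 + 147^2 = 21612
Terms of depth exactly 3: N_3 − N_2 = 21612 − 147 = 21465.

21465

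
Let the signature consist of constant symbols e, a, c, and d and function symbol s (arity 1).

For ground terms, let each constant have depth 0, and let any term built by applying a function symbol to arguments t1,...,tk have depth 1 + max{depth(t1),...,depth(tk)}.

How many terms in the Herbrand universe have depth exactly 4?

If N_k denotes the number of depth-≤k ground terms, the 4 constants give N_0 = 4, and each function symbol of arity r contributes N_{k-1}^r new terms at level k: N_k = 4 + N_{k-1}.
N_0 = 4
N_1 = 4 + 4 = 8
N_2 = 4 + 8 = 12
N_3 = 4 + 12 = 16
N_4 = 4 + 16 = 20
Terms of depth exactly 4: N_4 − N_3 = 20 − 16 = 4.

4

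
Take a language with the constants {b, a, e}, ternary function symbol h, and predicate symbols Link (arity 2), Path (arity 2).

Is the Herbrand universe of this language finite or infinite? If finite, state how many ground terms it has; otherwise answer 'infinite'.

infinite

The signature has at least one function symbol (h, arity 3) and at least one constant (b).
Iterating h gives infinitely many distinct ground terms: b, h(b, b, b), h(h(b, b, b), h(b, b, b), h(b, b, b)), ...
So the Herbrand universe is infinite.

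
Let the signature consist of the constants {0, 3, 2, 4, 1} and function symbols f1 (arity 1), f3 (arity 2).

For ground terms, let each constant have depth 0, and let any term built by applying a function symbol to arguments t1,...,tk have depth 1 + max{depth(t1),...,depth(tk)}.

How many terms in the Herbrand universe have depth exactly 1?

30

Write N_k for the number of ground terms of depth ≤ k. A term of depth ≤ k is either a constant or a function symbol applied to arguments of depth ≤ k−1, so N_k = 5 + N_{k-1} + N_{k-1}^2.
N_0 = 5
N_1 = 5 + 5 + 5^2 = 35
Terms of depth exactly 1: N_1 − N_0 = 35 − 5 = 30.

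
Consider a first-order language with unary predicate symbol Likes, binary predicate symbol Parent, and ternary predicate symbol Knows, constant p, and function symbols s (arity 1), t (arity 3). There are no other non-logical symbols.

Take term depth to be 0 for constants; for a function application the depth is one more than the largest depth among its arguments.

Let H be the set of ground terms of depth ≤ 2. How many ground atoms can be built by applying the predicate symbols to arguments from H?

30783

First count ground terms of depth ≤ 2.
Count level by level. With function symbols s/1, t/3, the terms of depth ≤ k are the 1 constant together with each function applied to depth-≤(k−1) tuples, so N_k = 1 + N_{k-1} + N_{k-1}^3.
N_0 = 1
N_1 = 1 + 1 + 1^3 = 3
N_2 = 1 + 3 + 3^3 = 31
So |H| = 31.
A ground atom is a predicate applied to a tuple of terms from H, so the count is the sum over predicates of |H|^arity:
  Likes: 31;  Parent: 31^2 = 961;  Knows: 31^3 = 29791
Total ground atoms: 31 + 961 + 29791 = 30783.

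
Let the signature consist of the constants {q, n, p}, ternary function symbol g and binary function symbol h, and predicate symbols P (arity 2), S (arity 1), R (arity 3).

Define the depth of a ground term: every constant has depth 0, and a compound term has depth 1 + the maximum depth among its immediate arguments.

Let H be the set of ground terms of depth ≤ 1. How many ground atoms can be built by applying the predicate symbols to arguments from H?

First count ground terms of depth ≤ 1.
Write N_k for the number of ground terms of depth ≤ k. A term of depth ≤ k is either a constant or a function symbol applied to arguments of depth ≤ k−1, so N_k = 3 + N_{k-1}^3 + N_{k-1}^2.
N_0 = 3
N_1 = 3 + 3^3 + 3^2 = 39
So |H| = 39.
For each predicate symbol, the number of ground atoms is |H| raised to its arity; summing:
  P: 39^2 = 1521;  S: 39;  R: 39^3 = 59319
Total ground atoms: 1521 + 39 + 59319 = 60879.

60879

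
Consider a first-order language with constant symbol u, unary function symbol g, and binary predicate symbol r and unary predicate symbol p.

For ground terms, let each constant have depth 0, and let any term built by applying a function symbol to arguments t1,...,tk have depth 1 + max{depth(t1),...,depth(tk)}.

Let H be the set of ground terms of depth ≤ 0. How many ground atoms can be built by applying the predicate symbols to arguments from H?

First count ground terms of depth ≤ 0.
Count level by level. With function symbols g/1, the terms of depth ≤ k are the 1 constant together with each function applied to depth-≤(k−1) tuples, so N_k = 1 + N_{k-1}.
N_0 = 1
Explicitly: u.
So |H| = 1.
A ground atom is a predicate applied to a tuple of terms from H, so the count is the sum over predicates of |H|^arity:
  r: 1^2 = 1;  p: 1
Total ground atoms: 1 + 1 = 2.

2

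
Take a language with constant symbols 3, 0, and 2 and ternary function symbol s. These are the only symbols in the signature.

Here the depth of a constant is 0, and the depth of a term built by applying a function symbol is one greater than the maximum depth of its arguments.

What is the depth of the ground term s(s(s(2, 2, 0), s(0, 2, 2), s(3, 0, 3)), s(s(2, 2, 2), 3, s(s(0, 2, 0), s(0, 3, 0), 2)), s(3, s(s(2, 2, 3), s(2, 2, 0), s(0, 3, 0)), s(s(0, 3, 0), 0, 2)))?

depth(s(2, 2, 0)) = 1 + max(0, 0, 0) = 1
depth(s(0, 2, 2)) = 1 + max(0, 0, 0) = 1
depth(s(3, 0, 3)) = 1 + max(0, 0, 0) = 1
depth(s(s(2, 2, 0), s(0, 2, 2), s(3, 0, 3))) = 1 + max(1, 1, 1) = 2
depth(s(2, 2, 2)) = 1 + max(0, 0, 0) = 1
depth(s(0, 2, 0)) = 1 + max(0, 0, 0) = 1
depth(s(0, 3, 0)) = 1 + max(0, 0, 0) = 1
depth(s(s(0, 2, 0), s(0, 3, 0), 2)) = 1 + max(1, 1, 0) = 2
depth(s(s(2, 2, 2), 3, s(s(0, 2, 0), s(0, 3, 0), 2))) = 1 + max(1, 0, 2) = 3
depth(s(2, 2, 3)) = 1 + max(0, 0, 0) = 1
depth(s(s(2, 2, 3), s(2, 2, 0), s(0, 3, 0))) = 1 + max(1, 1, 1) = 2
depth(s(s(0, 3, 0), 0, 2)) = 1 + max(1, 0, 0) = 2
depth(s(3, s(s(2, 2, 3), s(2, 2, 0), s(0, 3, 0)), s(s(0, 3, 0), 0, 2))) = 1 + max(0, 2, 2) = 3
depth(s(s(s(2, 2, 0), s(0, 2, 2), s(3, 0, 3)), s(s(2, 2, 2), 3, s(s(0, 2, 0), s(0, 3, 0), 2)), s(3, s(s(2, 2, 3), s(2, 2, 0), s(0, 3, 0)), s(s(0, 3, 0), 0, 2)))) = 1 + max(2, 3, 3) = 4

4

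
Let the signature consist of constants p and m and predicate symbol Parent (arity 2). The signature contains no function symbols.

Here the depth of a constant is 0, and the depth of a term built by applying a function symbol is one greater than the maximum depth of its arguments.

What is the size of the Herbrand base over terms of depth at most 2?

First count ground terms of depth ≤ 2.
With no function symbols every ground term is a constant, so there are exactly 2 ground terms at every depth bound.
N_0 = 2
N_1 = 2
N_2 = 2
Explicitly: p, m.
So |H| = 2.
Ground atoms are formed by filling each argument slot of a predicate with a term from H, so an r-ary predicate gives |H|^r atoms:
  Parent: 2^2 = 4
Total ground atoms: 4.

4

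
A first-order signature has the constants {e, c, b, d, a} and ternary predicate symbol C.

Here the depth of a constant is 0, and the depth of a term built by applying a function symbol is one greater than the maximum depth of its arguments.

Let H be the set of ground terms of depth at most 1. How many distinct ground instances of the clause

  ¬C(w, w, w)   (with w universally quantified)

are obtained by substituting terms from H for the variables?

5

Ground terms of depth ≤ 1:
  With no function symbols every ground term is a constant, so there are exactly 5 ground terms at every depth bound.
  N_0 = 5
  N_1 = 5
  Explicitly: e, c, b, d, a.
So there are 5 ground terms available for substitution.
There is 1 variable to instantiate (w),  occurring in at least one literal, so different choices give different ground instances.
Number of ground instances = 5.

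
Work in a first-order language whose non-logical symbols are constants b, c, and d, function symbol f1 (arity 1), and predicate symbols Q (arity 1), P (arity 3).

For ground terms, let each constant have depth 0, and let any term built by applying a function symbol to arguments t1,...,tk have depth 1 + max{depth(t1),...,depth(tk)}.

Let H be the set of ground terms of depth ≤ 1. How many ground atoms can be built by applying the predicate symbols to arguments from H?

First count ground terms of depth ≤ 1.
Let N_k = |{terms of depth ≤ k}|. Then N_0 = 3 and N_k = 3 + N_{k-1} for k ≥ 1 (one summand per function symbol, arity giving the exponent).
N_0 = 3
N_1 = 3 + 3 = 6
Explicitly: b, c, d, f1(b), f1(c), f1(d).
So |H| = 6.
For each predicate symbol, the number of ground atoms is |H| raised to its arity; summing:
  Q: 6;  P: 6^3 = 216
Total ground atoms: 6 + 216 = 222.

222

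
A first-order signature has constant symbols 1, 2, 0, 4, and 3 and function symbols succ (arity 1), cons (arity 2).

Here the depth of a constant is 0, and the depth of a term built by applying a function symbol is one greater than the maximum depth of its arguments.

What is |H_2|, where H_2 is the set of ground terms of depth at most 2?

Write N_k for the number of ground terms of depth ≤ k. A term of depth ≤ k is either a constant or a function symbol applied to arguments of depth ≤ k−1, so N_k = 5 + N_{k-1} + N_{k-1}^2.
N_0 = 5
N_1 = 5 + 5 + 5^2 = 35
N_2 = 5 + 35 + 35^2 = 1265

1265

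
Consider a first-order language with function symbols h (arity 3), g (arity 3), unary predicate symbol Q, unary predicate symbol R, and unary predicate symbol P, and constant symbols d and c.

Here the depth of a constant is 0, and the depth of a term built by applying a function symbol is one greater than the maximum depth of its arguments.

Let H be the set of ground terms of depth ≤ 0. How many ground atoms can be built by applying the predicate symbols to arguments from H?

6

First count ground terms of depth ≤ 0.
Write N_k for the number of ground terms of depth ≤ k. A term of depth ≤ k is either a constant or a function symbol applied to arguments of depth ≤ k−1, so N_k = 2 + N_{k-1}^3 + N_{k-1}^3.
N_0 = 2
Explicitly: d, c.
So |H| = 2.
Ground atoms are formed by filling each argument slot of a predicate with a term from H, so an r-ary predicate gives |H|^r atoms:
  Q: 2;  R: 2;  P: 2
Total ground atoms: 2 + 2 + 2 = 6.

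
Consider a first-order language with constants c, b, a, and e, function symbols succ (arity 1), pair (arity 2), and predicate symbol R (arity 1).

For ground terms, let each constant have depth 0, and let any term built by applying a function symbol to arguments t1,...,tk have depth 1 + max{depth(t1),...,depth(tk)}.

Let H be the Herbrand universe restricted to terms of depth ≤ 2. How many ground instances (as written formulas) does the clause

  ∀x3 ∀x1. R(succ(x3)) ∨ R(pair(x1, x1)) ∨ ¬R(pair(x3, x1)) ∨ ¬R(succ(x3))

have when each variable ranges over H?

Ground terms of depth ≤ 2:
  If N_k denotes the number of depth-≤k ground terms, the 4 constants give N_0 = 4, and each function symbol of arity r contributes N_{k-1}^r new terms at level k: N_k = 4 + N_{k-1} + N_{k-1}^2.
  N_0 = 4
  N_1 = 4 + 4 + 4^2 = 24
  N_2 = 4 + 24 + 24^2 = 604
So there are 604 ground terms available for substitution.
There are 2 variables to instantiate (x3, x1), each occurring in at least one literal, so different choices give different ground instances.
Number of ground instances = 604^2 = 364816.

364816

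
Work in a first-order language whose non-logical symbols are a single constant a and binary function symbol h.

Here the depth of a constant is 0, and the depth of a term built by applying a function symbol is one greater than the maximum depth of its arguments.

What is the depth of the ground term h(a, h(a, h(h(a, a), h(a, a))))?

4

depth(h(a, a)) = 1 + max(0, 0) = 1
depth(h(h(a, a), h(a, a))) = 1 + max(1, 1) = 2
depth(h(a, h(h(a, a), h(a, a)))) = 1 + max(0, 2) = 3
depth(h(a, h(a, h(h(a, a), h(a, a))))) = 1 + max(0, 3) = 4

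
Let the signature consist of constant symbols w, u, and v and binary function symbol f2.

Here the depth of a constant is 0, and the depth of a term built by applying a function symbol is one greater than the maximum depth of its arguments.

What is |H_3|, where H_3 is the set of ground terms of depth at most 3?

21612

Count level by level. With function symbols f2/2, the terms of depth ≤ k are the 3 constants together with each function applied to depth-≤(k−1) tuples, so N_k = 3 + N_{k-1}^2.
N_0 = 3
N_1 = 3 + 3^2 = 12
N_2 = 3 + 12^2 = 147
N_3 = 3 + 147^2 = 21612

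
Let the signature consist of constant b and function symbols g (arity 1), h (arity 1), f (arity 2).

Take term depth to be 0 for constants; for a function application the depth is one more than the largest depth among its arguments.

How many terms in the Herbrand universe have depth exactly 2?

21

If N_k denotes the number of depth-≤k ground terms, the 1 constant gives N_0 = 1, and each function symbol of arity r contributes N_{k-1}^r new terms at level k: N_k = 1 + N_{k-1} + N_{k-1} + N_{k-1}^2.
N_0 = 1
N_1 = 1 + 1 + 1 + 1^2 = 4
N_2 = 1 + 4 + 4 + 4^2 = 25
Terms of depth exactly 2: N_2 − N_1 = 25 − 4 = 21.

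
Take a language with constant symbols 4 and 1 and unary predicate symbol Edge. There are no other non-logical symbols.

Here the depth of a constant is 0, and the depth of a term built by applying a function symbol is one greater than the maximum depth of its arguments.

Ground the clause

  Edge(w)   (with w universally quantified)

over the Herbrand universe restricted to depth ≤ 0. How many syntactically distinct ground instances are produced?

Ground terms of depth ≤ 0:
  With no function symbols every ground term is a constant, so there are exactly 2 ground terms at every depth bound.
  N_0 = 2
  Explicitly: 4, 1.
So there are 2 ground terms available for substitution.
The clause has 1 distinct variable (w), which appears in the body. In the free term algebra distinct substitutions yield syntactically distinct ground instances.
Number of ground instances = 2.

2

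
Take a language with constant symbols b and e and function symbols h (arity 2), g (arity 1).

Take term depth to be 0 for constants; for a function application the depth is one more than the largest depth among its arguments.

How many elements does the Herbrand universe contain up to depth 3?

Let N_k = |{terms of depth ≤ k}|. Then N_0 = 2 and N_k = 2 + N_{k-1}^2 + N_{k-1} for k ≥ 1 (one summand per function symbol, arity giving the exponent).
N_0 = 2
N_1 = 2 + 2^2 + 2 = 8
N_2 = 2 + 8^2 + 8 = 74
N_3 = 2 + 74^2 + 74 = 5552

5552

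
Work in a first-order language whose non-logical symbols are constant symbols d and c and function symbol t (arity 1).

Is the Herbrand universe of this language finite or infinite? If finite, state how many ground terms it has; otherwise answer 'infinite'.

The signature has at least one function symbol (t, arity 1) and at least one constant (d).
Iterating t gives infinitely many distinct ground terms: d, t(d), t(t(d)), ...
So the Herbrand universe is infinite.

infinite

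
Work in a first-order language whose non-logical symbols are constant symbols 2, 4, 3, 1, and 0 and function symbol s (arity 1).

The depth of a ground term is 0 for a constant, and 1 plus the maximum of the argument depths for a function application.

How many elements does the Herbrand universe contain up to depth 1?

Let N_k count ground terms of depth at most k. Each non-constant term of depth ≤ k is some function symbol applied to depth-≤(k−1) arguments, giving N_k = 5 + N_{k-1}.
N_0 = 5
N_1 = 5 + 5 = 10

10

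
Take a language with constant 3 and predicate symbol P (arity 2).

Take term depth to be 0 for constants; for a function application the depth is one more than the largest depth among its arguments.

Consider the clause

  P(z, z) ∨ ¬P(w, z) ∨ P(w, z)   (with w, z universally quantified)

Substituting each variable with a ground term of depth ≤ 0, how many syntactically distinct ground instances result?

Ground terms of depth ≤ 0:
  With no function symbols every ground term is a constant, so there is exactly 1 ground term at every depth bound.
  N_0 = 1
  Explicitly: 3.
So there is exactly 1 ground term available for substitution.
The body mentions every one of the 2 quantified variables; since ground terms form a free algebra, no two substitutions collapse to the same formula.
Number of ground instances = 1^2 = 1.

1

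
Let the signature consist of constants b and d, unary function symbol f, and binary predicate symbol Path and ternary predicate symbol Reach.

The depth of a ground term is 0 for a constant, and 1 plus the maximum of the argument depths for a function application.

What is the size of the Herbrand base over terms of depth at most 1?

First count ground terms of depth ≤ 1.
Let N_k count ground terms of depth at most k. Each non-constant term of depth ≤ k is some function symbol applied to depth-≤(k−1) arguments, giving N_k = 2 + N_{k-1}.
N_0 = 2
N_1 = 2 + 2 = 4
So |H| = 4.
A ground atom is a predicate applied to a tuple of terms from H, so the count is the sum over predicates of |H|^arity:
  Path: 4^2 = 16;  Reach: 4^3 = 64
Total ground atoms: 16 + 64 = 80.

80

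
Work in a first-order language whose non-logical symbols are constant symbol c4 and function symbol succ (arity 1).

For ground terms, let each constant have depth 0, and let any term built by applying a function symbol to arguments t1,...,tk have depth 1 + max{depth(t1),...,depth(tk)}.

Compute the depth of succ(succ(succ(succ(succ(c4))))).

5

depth(succ(c4)) = 1 + depth(c4) = 1 + 0 = 1
depth(succ(succ(c4))) = 1 + depth(succ(c4)) = 1 + 1 = 2
depth(succ(succ(succ(c4)))) = 1 + depth(succ(succ(c4))) = 1 + 2 = 3
depth(succ(succ(succ(succ(c4))))) = 1 + depth(succ(succ(succ(c4)))) = 1 + 3 = 4
depth(succ(succ(succ(succ(succ(c4)))))) = 1 + depth(succ(succ(succ(succ(c4))))) = 1 + 4 = 5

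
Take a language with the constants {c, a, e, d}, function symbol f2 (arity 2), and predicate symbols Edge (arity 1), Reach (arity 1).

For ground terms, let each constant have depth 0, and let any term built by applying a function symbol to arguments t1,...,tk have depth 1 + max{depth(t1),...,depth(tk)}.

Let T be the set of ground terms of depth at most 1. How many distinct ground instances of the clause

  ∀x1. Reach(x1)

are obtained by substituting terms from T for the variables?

20

Ground terms of depth ≤ 1:
  If N_k denotes the number of depth-≤k ground terms, the 4 constants give N_0 = 4, and each function symbol of arity r contributes N_{k-1}^r new terms at level k: N_k = 4 + N_{k-1}^2.
  N_0 = 4
  N_1 = 4 + 4^2 = 20
So there are 20 ground terms available for substitution.
There is 1 variable to instantiate (x1),  occurring in at least one literal, so different choices give different ground instances.
Number of ground instances = 20.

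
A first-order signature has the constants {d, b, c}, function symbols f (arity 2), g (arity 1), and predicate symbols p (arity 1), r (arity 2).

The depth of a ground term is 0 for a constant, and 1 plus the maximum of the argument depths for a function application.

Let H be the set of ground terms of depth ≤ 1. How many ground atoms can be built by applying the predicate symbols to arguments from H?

First count ground terms of depth ≤ 1.
If N_k denotes the number of depth-≤k ground terms, the 3 constants give N_0 = 3, and each function symbol of arity r contributes N_{k-1}^r new terms at level k: N_k = 3 + N_{k-1}^2 + N_{k-1}.
N_0 = 3
N_1 = 3 + 3^2 + 3 = 15
So |H| = 15.
For each predicate symbol, the number of ground atoms is |H| raised to its arity; summing:
  p: 15;  r: 15^2 = 225
Total ground atoms: 15 + 225 = 240.

240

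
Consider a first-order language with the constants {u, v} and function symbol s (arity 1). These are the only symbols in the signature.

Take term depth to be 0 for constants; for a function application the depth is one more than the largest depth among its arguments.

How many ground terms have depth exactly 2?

2

Write N_k for the number of ground terms of depth ≤ k. A term of depth ≤ k is either a constant or a function symbol applied to arguments of depth ≤ k−1, so N_k = 2 + N_{k-1}.
N_0 = 2
N_1 = 2 + 2 = 4
N_2 = 2 + 4 = 6
Terms of depth exactly 2: N_2 − N_1 = 6 − 4 = 2.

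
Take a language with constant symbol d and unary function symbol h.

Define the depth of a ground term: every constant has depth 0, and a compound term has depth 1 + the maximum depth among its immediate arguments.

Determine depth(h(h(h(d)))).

3

depth(h(d)) = 1 + depth(d) = 1 + 0 = 1
depth(h(h(d))) = 1 + depth(h(d)) = 1 + 1 = 2
depth(h(h(h(d)))) = 1 + depth(h(h(d))) = 1 + 2 = 3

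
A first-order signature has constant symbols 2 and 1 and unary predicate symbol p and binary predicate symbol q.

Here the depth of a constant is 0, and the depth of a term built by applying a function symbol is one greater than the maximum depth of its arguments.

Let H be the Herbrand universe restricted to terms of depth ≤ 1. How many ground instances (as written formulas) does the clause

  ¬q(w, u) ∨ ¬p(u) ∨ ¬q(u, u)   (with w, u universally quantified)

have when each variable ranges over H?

4

Ground terms of depth ≤ 1:
  With no function symbols every ground term is a constant, so there are exactly 2 ground terms at every depth bound.
  N_0 = 2
  N_1 = 2
So there are 2 ground terms available for substitution.
There are 2 variables to instantiate (w, u), each occurring in at least one literal, so different choices give different ground instances.
Number of ground instances = 2^2 = 4.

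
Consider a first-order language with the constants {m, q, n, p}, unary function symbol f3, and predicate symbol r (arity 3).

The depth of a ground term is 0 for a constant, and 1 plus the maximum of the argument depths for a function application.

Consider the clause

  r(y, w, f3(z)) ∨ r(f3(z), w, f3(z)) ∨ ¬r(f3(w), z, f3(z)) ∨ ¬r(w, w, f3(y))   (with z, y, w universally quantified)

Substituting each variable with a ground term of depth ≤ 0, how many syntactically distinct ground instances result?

Ground terms of depth ≤ 0:
  Let N_k count ground terms of depth at most k. Each non-constant term of depth ≤ k is some function symbol applied to depth-≤(k−1) arguments, giving N_k = 4 + N_{k-1}.
  N_0 = 4
So there are 4 ground terms available for substitution.
The clause has 3 distinct variables (z, y, w), each appearing in the body. In the free term algebra distinct substitutions yield syntactically distinct ground instances.
Number of ground instances = 4^3 = 64.

64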